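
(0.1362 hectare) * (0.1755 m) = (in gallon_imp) 5.258e+04. Check: 1 hectare = 10000 m^2, so 0.1362 hectare = 0.1362 * 10000 = 1362 m^2. 0.1755 m is already in m. Combine: 1362 m^2 * 0.1755 m = 239.031 m^3. 1 gallon_imp = 0.00454609 m^3, so 239.031 m^3 = 239.031 / 0.00454609 = 52579.469 gallon_imp ≈ 5.258e+04 gallon_imp (4 s.f.).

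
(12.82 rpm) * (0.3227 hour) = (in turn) 248.2. Check: 1 rpm = 0.10471976 rad/s, so 12.82 rpm = 12.82 * 0.10471976 = 1.3425073 rad/s. 1 hour = 3600 s, so 0.3227 hour = 0.3227 * 3600 = 1161.72 s. Combine: 1.3425073 rad/s * 1161.72 s = 1559.6175 rad. 1 turn = 6.2831853 rad, so 1559.6175 rad = 1559.6175 / 6.2831853 = 248.22084 turn ≈ 248.2 turn (4 s.f.).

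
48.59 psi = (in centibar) 335. Check: 1 psi = 6894.7573 Pa, so 48.59 psi = 48.59 * 6894.7573 = 335016.26 Pa. 1 centibar = 1000 Pa, so 335016.26 Pa = 335016.26 / 1000 = 335.01626 centibar ≈ 335 centibar (4 s.f.).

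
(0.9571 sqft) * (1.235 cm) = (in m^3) 1 sqft = 0.09290304 m^2, so 0.9571 sqft = 0.9571 * 0.09290304 = 0.0889175 m^2. 1 cm = 0.01 m, so 1.235 cm = 1.235 * 0.01 = 0.01235 m. Combine: 0.0889175 m^2 * 0.01235 m = 0.0010981311 m^3. Result: 0.0010981311 m^3 ≈ 0.001098 m^3 (4 s.f.). Final answer: 0.001098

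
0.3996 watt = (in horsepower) 0.0005359. Check: 0.3996 watt = 0.3996 W. 1 horsepower = 745.69987 W, so 0.3996 W = 0.3996 / 745.69987 = 0.00053587243 horsepower ≈ 0.0005359 horsepower (4 s.f.).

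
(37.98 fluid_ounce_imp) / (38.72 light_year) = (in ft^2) 3.171e-20. Check: 1 fluid_ounce_imp = 2.8413063e-05 m^3, so 37.98 fluid_ounce_imp = 37.98 * 2.8413063e-05 = 0.0010791281 m^3. 1 light_year = 9.4607305e+15 m, so 38.72 light_year = 38.72 * 9.4607305e+15 = 3.6631948e+17 m. Combine: 0.0010791281 m^3 / 3.6631948e+17 m = 2.945866e-21 m^2. 1 ft^2 = 0.09290304 m^2, so 2.945866e-21 m^2 = 2.945866e-21 / 0.09290304 = 3.1709038e-20 ft^2 ≈ 3.171e-20 ft^2 (4 s.f.).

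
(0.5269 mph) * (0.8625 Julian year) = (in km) 1 mph = 0.44704 m/s, so 0.5269 mph = 0.5269 * 0.44704 = 0.23554538 m/s. 1 Julian year = 31557600 s, so 0.8625 Julian year = 0.8625 * 31557600 = 27218430 s. Combine: 0.23554538 m/s * 27218430 s = 6411175.3 m. 1 km = 1000 m, so 6411175.3 m = 6411175.3 / 1000 = 6411.1753 km ≈ 6411 km (4 s.f.). Final answer: 6411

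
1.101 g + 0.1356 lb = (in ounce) 1 g = 0.001 kg, so 1.101 g = 1.101 * 0.001 = 0.001101 kg. 1 lb = 0.45359237 kg, so 0.1356 lb = 0.1356 * 0.45359237 = 0.061507125 kg. Sum: 0.001101 + 0.061507125 = 0.062608125 kg. 1 ounce = 0.028349523 kg, so 0.062608125 kg = 0.062608125 / 0.028349523 = 2.2084366 ounce ≈ 2.208 ounce (4 s.f.). Final answer: 2.208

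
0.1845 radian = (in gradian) 11.75. Check: 0.1845 radian = 0.1845 rad. 1 gradian = 0.015707963 rad, so 0.1845 rad = 0.1845 / 0.015707963 = 11.745635 gradian ≈ 11.75 gradian (4 s.f.).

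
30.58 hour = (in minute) 1 hour = 3600 s, so 30.58 hour = 30.58 * 3600 = 110088 s. 1 minute = 60 s, so 110088 s = 110088 / 60 = 1834.8 minute ≈ 1835 minute (4 s.f.). Final answer: 1835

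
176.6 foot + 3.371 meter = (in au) 1 foot = 0.3048 m, so 176.6 foot = 176.6 * 0.3048 = 53.82768 m. 3.371 meter = 3.371 m. Sum: 53.82768 + 3.371 = 57.19868 m. 1 au = 1.4959787e+11 m, so 57.19868 m = 57.19868 / 1.4959787e+11 = 3.8234956e-10 au ≈ 3.823e-10 au (4 s.f.). Final answer: 3.823e-10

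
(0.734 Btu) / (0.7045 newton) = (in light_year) 1.162e-13. Check: 1 Btu = 1055.0559 J, so 0.734 Btu = 0.734 * 1055.0559 = 774.411 J. 0.7045 newton = 0.7045 N. Combine: 774.411 J / 0.7045 N = 1099.2349 m. 1 light_year = 9.4607305e+15 m, so 1099.2349 m = 1099.2349 / 9.4607305e+15 = 1.1618922e-13 light_year ≈ 1.162e-13 light_year (4 s.f.).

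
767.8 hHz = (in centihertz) 7.678e+06. Check: 1 hHz = 100 Hz, so 767.8 hHz = 767.8 * 100 = 76780 Hz. 1 centihertz = 0.01 Hz, so 76780 Hz = 76780 / 0.01 = 7678000 centihertz ≈ 7.678e+06 centihertz (4 s.f.).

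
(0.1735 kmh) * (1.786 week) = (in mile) 1 kmh = 0.27777778 m/s, so 0.1735 kmh = 0.1735 * 0.27777778 = 0.048194444 m/s. 1 week = 604800 s, so 1.786 week = 1.786 * 604800 = 1080172.8 s. Combine: 0.048194444 m/s * 1080172.8 s = 52058.328 m. 1 mile = 1609.344 m, so 52058.328 m = 52058.328 / 1609.344 = 32.347545 mile ≈ 32.35 mile (4 s.f.). Final answer: 32.35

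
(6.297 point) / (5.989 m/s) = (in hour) 1 point = 0.00035277778 m, so 6.297 point = 6.297 * 0.00035277778 = 0.0022214417 m. 5.989 m/s is already in m/s. Combine: 0.0022214417 m / 5.989 m/s = 0.0003709203 s. 1 hour = 3600 s, so 0.0003709203 s = 0.0003709203 / 3600 = 1.0303342e-07 hour ≈ 1.03e-07 hour (4 s.f.). Final answer: 1.03e-07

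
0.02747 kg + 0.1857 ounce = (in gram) 0.02747 kg is already in kg. 1 ounce = 0.028349523 kg, so 0.1857 ounce = 0.1857 * 0.028349523 = 0.0052645064 kg. Sum: 0.02747 + 0.0052645064 = 0.032734506 kg. 1 gram = 0.001 kg, so 0.032734506 kg = 0.032734506 / 0.001 = 32.734506 gram ≈ 32.73 gram (4 s.f.). Final answer: 32.73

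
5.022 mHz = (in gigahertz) 5.022e-12. Check: 1 mHz = 0.001 Hz, so 5.022 mHz = 5.022 * 0.001 = 0.005022 Hz. 1 gigahertz = 1e+09 Hz, so 0.005022 Hz = 0.005022 / 1e+09 = 5.022e-12 gigahertz.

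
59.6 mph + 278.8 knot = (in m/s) 170.1. Check: 1 mph = 0.44704 m/s, so 59.6 mph = 59.6 * 0.44704 = 26.643584 m/s. 1 knot = 0.51444444 m/s, so 278.8 knot = 278.8 * 0.51444444 = 143.42711 m/s. Sum: 26.643584 + 143.42711 = 170.0707 m/s. Result: 170.0707 m/s ≈ 170.1 m/s (4 s.f.).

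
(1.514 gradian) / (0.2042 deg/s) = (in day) 7.723e-05. Check: 1 gradian = 0.015707963 rad, so 1.514 gradian = 1.514 * 0.015707963 = 0.023781856 rad. 1 deg/s = 0.017453293 rad/s, so 0.2042 deg/s = 0.2042 * 0.017453293 = 0.0035639623 rad/s. Combine: 0.023781856 rad / 0.0035639623 rad/s = 6.6728697 s. 1 day = 86400 s, so 6.6728697 s = 6.6728697 / 86400 = 7.7232289e-05 day ≈ 7.723e-05 day (4 s.f.).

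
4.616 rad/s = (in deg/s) 1 deg/s = 0.017453293 rad/s, so 4.616 rad/s = 4.616 / 0.017453293 = 264.47732 deg/s ≈ 264.5 deg/s (4 s.f.). Final answer: 264.5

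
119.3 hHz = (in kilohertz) 1 hHz = 100 Hz, so 119.3 hHz = 119.3 * 100 = 11930 Hz. 1 kilohertz = 1000 Hz, so 11930 Hz = 11930 / 1000 = 11.93 kilohertz. Final answer: 11.93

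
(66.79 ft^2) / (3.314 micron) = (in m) 1.872e+06. Check: 1 ft^2 = 0.09290304 m^2, so 66.79 ft^2 = 66.79 * 0.09290304 = 6.204994 m^2. 1 micron = 1e-06 m, so 3.314 micron = 3.314 * 1e-06 = 3.314e-06 m. Combine: 6.204994 m^2 / 3.314e-06 m = 1872357.9 m. Result: 1872357.9 m ≈ 1.872e+06 m (4 s.f.).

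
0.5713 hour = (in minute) 1 hour = 3600 s, so 0.5713 hour = 0.5713 * 3600 = 2056.68 s. 1 minute = 60 s, so 2056.68 s = 2056.68 / 60 = 34.278 minute ≈ 34.28 minute (4 s.f.). Final answer: 34.28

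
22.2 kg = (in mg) 2.22e+07. Check: 1 mg = 1e-06 kg, so 22.2 kg = 22.2 / 1e-06 = 22200000 mg ≈ 2.22e+07 mg (4 s.f.).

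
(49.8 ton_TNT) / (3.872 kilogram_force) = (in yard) 6.001e+09. Check: 1 ton_TNT = 4.184e+09 J, so 49.8 ton_TNT = 49.8 * 4.184e+09 = 2.083632e+11 J. 1 kilogram_force = 9.80665 N, so 3.872 kilogram_force = 3.872 * 9.80665 = 37.971349 N. Combine: 2.083632e+11 J / 37.971349 N = 5.4873795e+09 m. 1 yard = 0.9144 m, so 5.4873795e+09 m = 5.4873795e+09 / 0.9144 = 6.0010712e+09 yard ≈ 6.001e+09 yard (4 s.f.).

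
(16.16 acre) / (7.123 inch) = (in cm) 3.615e+07. Check: 1 acre = 4046.8564 m^2, so 16.16 acre = 16.16 * 4046.8564 = 65397.2 m^2. 1 inch = 0.0254 m, so 7.123 inch = 7.123 * 0.0254 = 0.1809242 m. Combine: 65397.2 m^2 / 0.1809242 m = 361461.87 m. 1 cm = 0.01 m, so 361461.87 m = 361461.87 / 0.01 = 36146187 cm ≈ 3.615e+07 cm (4 s.f.).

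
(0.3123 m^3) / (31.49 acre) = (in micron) 0.3123 m^3 is already in m^3. 1 acre = 4046.8564 m^2, so 31.49 acre = 31.49 * 4046.8564 = 127435.51 m^2. Combine: 0.3123 m^3 / 127435.51 m^2 = 2.4506513e-06 m. 1 micron = 1e-06 m, so 2.4506513e-06 m = 2.4506513e-06 / 1e-06 = 2.4506513 micron ≈ 2.451 micron (4 s.f.). Final answer: 2.451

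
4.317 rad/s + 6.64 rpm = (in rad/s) 5.012. Check: 4.317 rad/s is already in rad/s. 1 rpm = 0.10471976 rad/s, so 6.64 rpm = 6.64 * 0.10471976 = 0.69533917 rad/s. Sum: 4.317 + 0.69533917 = 5.0123392 rad/s. Result: 5.0123392 rad/s ≈ 5.012 rad/s (4 s.f.).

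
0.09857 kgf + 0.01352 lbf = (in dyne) 1.027e+05. Check: 1 kgf = 9.80665 N, so 0.09857 kgf = 0.09857 * 9.80665 = 0.96664149 N. 1 lbf = 4.4482216 N, so 0.01352 lbf = 0.01352 * 4.4482216 = 0.060139956 N. Sum: 0.96664149 + 0.060139956 = 1.0267814 N. 1 dyne = 1e-05 N, so 1.0267814 N = 1.0267814 / 1e-05 = 102678.14 dyne ≈ 1.027e+05 dyne (4 s.f.).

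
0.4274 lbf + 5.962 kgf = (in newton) 1 lbf = 4.4482216 N, so 0.4274 lbf = 0.4274 * 4.4482216 = 1.9011699 N. 1 kgf = 9.80665 N, so 5.962 kgf = 5.962 * 9.80665 = 58.467247 N. Sum: 1.9011699 + 58.467247 = 60.368417 N. 60.368417 N = 60.368417 newton ≈ 60.37 newton (4 s.f.). Final answer: 60.37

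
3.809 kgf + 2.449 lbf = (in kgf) 1 kgf = 9.80665 N, so 3.809 kgf = 3.809 * 9.80665 = 37.35353 N. 1 lbf = 4.4482216 N, so 2.449 lbf = 2.449 * 4.4482216 = 10.893695 N. Sum: 37.35353 + 10.893695 = 48.247225 N. 1 kgf = 9.80665 N, so 48.247225 N = 48.247225 / 9.80665 = 4.9198477 kgf ≈ 4.92 kgf (4 s.f.). Final answer: 4.92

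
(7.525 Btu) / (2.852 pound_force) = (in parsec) 2.028e-14. Check: 1 Btu = 1055.0559 J, so 7.525 Btu = 7.525 * 1055.0559 = 7939.2953 J. 1 pound_force = 4.4482216 N, so 2.852 pound_force = 2.852 * 4.4482216 = 12.686328 N. Combine: 7939.2953 J / 12.686328 N = 625.81507 m. 1 parsec = 3.0856776e+16 m, so 625.81507 m = 625.81507 / 3.0856776e+16 = 2.0281285e-14 parsec ≈ 2.028e-14 parsec (4 s.f.).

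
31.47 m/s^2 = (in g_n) 3.209. Check: 1 g_n = 9.80665 m/s^2, so 31.47 m/s^2 = 31.47 / 9.80665 = 3.2090469 g_n ≈ 3.209 g_n (4 s.f.).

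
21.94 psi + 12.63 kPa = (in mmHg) 1229. Check: 1 psi = 6894.7573 Pa, so 21.94 psi = 21.94 * 6894.7573 = 151270.98 Pa. 1 kPa = 1000 Pa, so 12.63 kPa = 12.63 * 1000 = 12630 Pa. Sum: 151270.98 + 12630 = 163900.98 Pa. 1 mmHg = 133.32237 Pa, so 163900.98 Pa = 163900.98 / 133.32237 = 1229.3584 mmHg ≈ 1229 mmHg (4 s.f.).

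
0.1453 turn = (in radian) 1 turn = 6.2831853 rad, so 0.1453 turn = 0.1453 * 6.2831853 = 0.91294683 rad. 0.91294683 rad = 0.91294683 radian ≈ 0.9129 radian (4 s.f.). Final answer: 0.9129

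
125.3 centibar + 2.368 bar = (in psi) 52.52. Check: 1 centibar = 1000 Pa, so 125.3 centibar = 125.3 * 1000 = 125300 Pa. 1 bar = 100000 Pa, so 2.368 bar = 2.368 * 100000 = 236800 Pa. Sum: 125300 + 236800 = 362100 Pa. 1 psi = 6894.7573 Pa, so 362100 Pa = 362100 / 6894.7573 = 52.518165 psi ≈ 52.52 psi (4 s.f.).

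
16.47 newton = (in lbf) 16.47 newton = 16.47 N. 1 lbf = 4.4482216 N, so 16.47 N = 16.47 / 4.4482216 = 3.7026033 lbf ≈ 3.703 lbf (4 s.f.). Final answer: 3.703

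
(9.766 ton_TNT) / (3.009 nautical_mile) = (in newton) 1 ton_TNT = 4.184e+09 J, so 9.766 ton_TNT = 9.766 * 4.184e+09 = 4.0860944e+10 J. 1 nautical_mile = 1852 m, so 3.009 nautical_mile = 3.009 * 1852 = 5572.668 m. Combine: 4.0860944e+10 J / 5572.668 m = 7332384.4 N. 7332384.4 N = 7332384.4 newton ≈ 7.332e+06 newton (4 s.f.). Final answer: 7.332e+06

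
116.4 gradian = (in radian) 1.828. Check: 1 gradian = 0.015707963 rad, so 116.4 gradian = 116.4 * 0.015707963 = 1.8284069 rad. 1.8284069 rad = 1.8284069 radian ≈ 1.828 radian (4 s.f.).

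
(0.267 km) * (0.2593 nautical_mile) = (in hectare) 12.82. Check: 1 km = 1000 m, so 0.267 km = 0.267 * 1000 = 267 m. 1 nautical_mile = 1852 m, so 0.2593 nautical_mile = 0.2593 * 1852 = 480.2236 m. Combine: 267 m * 480.2236 m = 128219.7 m^2. 1 hectare = 10000 m^2, so 128219.7 m^2 = 128219.7 / 10000 = 12.82197 hectare ≈ 12.82 hectare (4 s.f.).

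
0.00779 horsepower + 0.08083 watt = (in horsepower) 0.007898. Check: 1 horsepower = 745.69987 W, so 0.00779 horsepower = 0.00779 * 745.69987 = 5.809002 W. 0.08083 watt = 0.08083 W. Sum: 5.809002 + 0.08083 = 5.889832 W. 1 horsepower = 745.69987 W, so 5.889832 W = 5.889832 / 745.69987 = 0.0078983948 horsepower ≈ 0.007898 horsepower (4 s.f.).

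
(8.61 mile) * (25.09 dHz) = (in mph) 1 mile = 1609.344 m, so 8.61 mile = 8.61 * 1609.344 = 13856.452 m. 1 dHz = 0.1 Hz, so 25.09 dHz = 25.09 * 0.1 = 2.509 Hz. Combine: 13856.452 m * 2.509 Hz = 34765.838 m/s. 1 mph = 0.44704 m/s, so 34765.838 m/s = 34765.838 / 0.44704 = 77768.964 mph ≈ 7.777e+04 mph (4 s.f.). Final answer: 7.777e+04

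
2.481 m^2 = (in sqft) 26.71. Check: 1 sqft = 0.09290304 m^2, so 2.481 m^2 = 2.481 / 0.09290304 = 26.705262 sqft ≈ 26.71 sqft (4 s.f.).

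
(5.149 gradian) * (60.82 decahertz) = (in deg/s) 2818. Check: 1 gradian = 0.015707963 rad, so 5.149 gradian = 5.149 * 0.015707963 = 0.080880303 rad. 1 decahertz = 10 Hz, so 60.82 decahertz = 60.82 * 10 = 608.2 Hz. Combine: 0.080880303 rad * 608.2 Hz = 49.1914 rad/s. 1 deg/s = 0.017453293 rad/s, so 49.1914 rad/s = 49.1914 / 0.017453293 = 2818.4596 deg/s ≈ 2818 deg/s (4 s.f.).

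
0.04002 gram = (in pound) 8.823e-05. Check: 1 gram = 0.001 kg, so 0.04002 gram = 0.04002 * 0.001 = 4.002e-05 kg. 1 pound = 0.45359237 kg, so 4.002e-05 kg = 4.002e-05 / 0.45359237 = 8.8228997e-05 pound ≈ 8.823e-05 pound (4 s.f.).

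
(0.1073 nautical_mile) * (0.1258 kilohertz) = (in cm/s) 2.5e+06. Check: 1 nautical_mile = 1852 m, so 0.1073 nautical_mile = 0.1073 * 1852 = 198.7196 m. 1 kilohertz = 1000 Hz, so 0.1258 kilohertz = 0.1258 * 1000 = 125.8 Hz. Combine: 198.7196 m * 125.8 Hz = 24998.926 m/s. 1 cm/s = 0.01 m/s, so 24998.926 m/s = 24998.926 / 0.01 = 2499892.6 cm/s ≈ 2.5e+06 cm/s (4 s.f.).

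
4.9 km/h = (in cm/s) 1 km/h = 0.27777778 m/s, so 4.9 km/h = 4.9 * 0.27777778 = 1.3611111 m/s. 1 cm/s = 0.01 m/s, so 1.3611111 m/s = 1.3611111 / 0.01 = 136.11111 cm/s ≈ 136.1 cm/s (4 s.f.). Final answer: 136.1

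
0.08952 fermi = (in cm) 8.952e-15. Check: 1 fermi = 1e-15 m, so 0.08952 fermi = 0.08952 * 1e-15 = 8.952e-17 m. 1 cm = 0.01 m, so 8.952e-17 m = 8.952e-17 / 0.01 = 8.952e-15 cm.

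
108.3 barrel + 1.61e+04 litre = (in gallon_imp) 1 barrel = 0.15898729 m^3, so 108.3 barrel = 108.3 * 0.15898729 = 17.218324 m^3. 1 litre = 0.001 m^3, so 1.61e+04 litre = 1.61e+04 * 0.001 = 16.1 m^3. Sum: 17.218324 + 16.1 = 33.318324 m^3. 1 gallon_imp = 0.00454609 m^3, so 33.318324 m^3 = 33.318324 / 0.00454609 = 7329.0067 gallon_imp ≈ 7329 gallon_imp (4 s.f.). Final answer: 7329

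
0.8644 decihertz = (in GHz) 8.644e-11. Check: 1 decihertz = 0.1 Hz, so 0.8644 decihertz = 0.8644 * 0.1 = 0.08644 Hz. 1 GHz = 1e+09 Hz, so 0.08644 Hz = 0.08644 / 1e+09 = 8.644e-11 GHz.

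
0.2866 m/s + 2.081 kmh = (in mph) 1.934. Check: 0.2866 m/s is already in m/s. 1 kmh = 0.27777778 m/s, so 2.081 kmh = 2.081 * 0.27777778 = 0.57805556 m/s. Sum: 0.2866 + 0.57805556 = 0.86465556 m/s. 1 mph = 0.44704 m/s, so 0.86465556 m/s = 0.86465556 / 0.44704 = 1.9341794 mph ≈ 1.934 mph (4 s.f.).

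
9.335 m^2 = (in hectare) 0.0009335. Check: 1 hectare = 10000 m^2, so 9.335 m^2 = 9.335 / 10000 = 0.0009335 hectare.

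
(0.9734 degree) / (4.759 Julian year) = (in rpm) 1 degree = 0.017453293 rad, so 0.9734 degree = 0.9734 * 0.017453293 = 0.016989035 rad. 1 Julian year = 31557600 s, so 4.759 Julian year = 4.759 * 31557600 = 1.5018262e+08 s. Combine: 0.016989035 rad / 1.5018262e+08 s = 1.1312251e-10 rad/s. 1 rpm = 0.10471976 rad/s, so 1.1312251e-10 rad/s = 1.1312251e-10 / 0.10471976 = 1.0802404e-09 rpm ≈ 1.08e-09 rpm (4 s.f.). Final answer: 1.08e-09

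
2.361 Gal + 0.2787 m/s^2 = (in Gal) 30.23. Check: 1 Gal = 0.01 m/s^2, so 2.361 Gal = 2.361 * 0.01 = 0.02361 m/s^2. 0.2787 m/s^2 is already in m/s^2. Sum: 0.02361 + 0.2787 = 0.30231 m/s^2. 1 Gal = 0.01 m/s^2, so 0.30231 m/s^2 = 0.30231 / 0.01 = 30.231 Gal ≈ 30.23 Gal (4 s.f.).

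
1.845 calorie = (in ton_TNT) 1 calorie = 4.184 J, so 1.845 calorie = 1.845 * 4.184 = 7.71948 J. 1 ton_TNT = 4.184e+09 J, so 7.71948 J = 7.71948 / 4.184e+09 = 1.845e-09 ton_TNT. Final answer: 1.845e-09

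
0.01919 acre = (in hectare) 1 acre = 4046.8564 m^2, so 0.01919 acre = 0.01919 * 4046.8564 = 77.659175 m^2. 1 hectare = 10000 m^2, so 77.659175 m^2 = 77.659175 / 10000 = 0.0077659175 hectare ≈ 0.007766 hectare (4 s.f.). Final answer: 0.007766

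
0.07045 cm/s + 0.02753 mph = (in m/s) 0.01301. Check: 1 cm/s = 0.01 m/s, so 0.07045 cm/s = 0.07045 * 0.01 = 0.0007045 m/s. 1 mph = 0.44704 m/s, so 0.02753 mph = 0.02753 * 0.44704 = 0.012307011 m/s. Sum: 0.0007045 + 0.012307011 = 0.013011511 m/s. Result: 0.013011511 m/s ≈ 0.01301 m/s (4 s.f.).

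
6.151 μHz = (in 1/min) 1 μHz = 1e-06 Hz, so 6.151 μHz = 6.151 * 1e-06 = 6.151e-06 Hz. 1 1/min = 0.016666667 Hz, so 6.151e-06 Hz = 6.151e-06 / 0.016666667 = 0.00036906 1/min ≈ 0.0003691 1/min (4 s.f.). Final answer: 0.0003691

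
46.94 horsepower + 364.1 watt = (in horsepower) 1 horsepower = 745.69987 W, so 46.94 horsepower = 46.94 * 745.69987 = 35003.152 W. 364.1 watt = 364.1 W. Sum: 35003.152 + 364.1 = 35367.252 W. 1 horsepower = 745.69987 W, so 35367.252 W = 35367.252 / 745.69987 = 47.428266 horsepower ≈ 47.43 horsepower (4 s.f.). Final answer: 47.43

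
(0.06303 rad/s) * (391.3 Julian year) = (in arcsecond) 0.06303 rad/s is already in rad/s. 1 Julian year = 31557600 s, so 391.3 Julian year = 391.3 * 31557600 = 1.2348489e+10 s. Combine: 0.06303 rad/s * 1.2348489e+10 s = 7.7832525e+08 rad. 1 arcsecond = 4.8481368e-06 rad, so 7.7832525e+08 rad = 7.7832525e+08 / 4.8481368e-06 = 1.6054111e+14 arcsecond ≈ 1.605e+14 arcsecond (4 s.f.). Final answer: 1.605e+14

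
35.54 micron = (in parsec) 1 micron = 1e-06 m, so 35.54 micron = 35.54 * 1e-06 = 3.554e-05 m. 1 parsec = 3.0856776e+16 m, so 3.554e-05 m = 3.554e-05 / 3.0856776e+16 = 1.151773e-21 parsec ≈ 1.152e-21 parsec (4 s.f.). Final answer: 1.152e-21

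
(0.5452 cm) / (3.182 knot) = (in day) 3.855e-08. Check: 1 cm = 0.01 m, so 0.5452 cm = 0.5452 * 0.01 = 0.005452 m. 1 knot = 0.51444444 m/s, so 3.182 knot = 3.182 * 0.51444444 = 1.6369622 m/s. Combine: 0.005452 m / 1.6369622 m/s = 0.0033305595 s. 1 day = 86400 s, so 0.0033305595 s = 0.0033305595 / 86400 = 3.8548142e-08 day ≈ 3.855e-08 day (4 s.f.).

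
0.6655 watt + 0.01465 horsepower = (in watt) 11.59. Check: 0.6655 watt = 0.6655 W. 1 horsepower = 745.69987 W, so 0.01465 horsepower = 0.01465 * 745.69987 = 10.924503 W. Sum: 0.6655 + 10.924503 = 11.590003 W. 11.590003 W = 11.590003 watt ≈ 11.59 watt (4 s.f.).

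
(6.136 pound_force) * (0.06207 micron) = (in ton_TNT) 4.049e-16. Check: 1 pound_force = 4.4482216 N, so 6.136 pound_force = 6.136 * 4.4482216 = 27.294288 N. 1 micron = 1e-06 m, so 0.06207 micron = 0.06207 * 1e-06 = 6.207e-08 m. Combine: 27.294288 N * 6.207e-08 m = 1.6941564e-06 J. 1 ton_TNT = 4.184e+09 J, so 1.6941564e-06 J = 1.6941564e-06 / 4.184e+09 = 4.0491311e-16 ton_TNT ≈ 4.049e-16 ton_TNT (4 s.f.).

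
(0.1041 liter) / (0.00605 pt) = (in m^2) 48.77. Check: 1 liter = 0.001 m^3, so 0.1041 liter = 0.1041 * 0.001 = 0.0001041 m^3. 1 pt = 0.00035277778 m, so 0.00605 pt = 0.00605 * 0.00035277778 = 2.1343056e-06 m. Combine: 0.0001041 m^3 / 2.1343056e-06 m = 48.774647 m^2. Result: 48.774647 m^2 ≈ 48.77 m^2 (4 s.f.).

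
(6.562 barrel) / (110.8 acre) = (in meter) 2.327e-06. Check: 1 barrel = 0.15898729 m^3, so 6.562 barrel = 6.562 * 0.15898729 = 1.0432746 m^3. 1 acre = 4046.8564 m^2, so 110.8 acre = 110.8 * 4046.8564 = 448391.69 m^2. Combine: 1.0432746 m^3 / 448391.69 m^2 = 2.3267037e-06 m. 2.3267037e-06 m = 2.3267037e-06 meter ≈ 2.327e-06 meter (4 s.f.).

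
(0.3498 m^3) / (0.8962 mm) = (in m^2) 390.3. Check: 0.3498 m^3 is already in m^3. 1 mm = 0.001 m, so 0.8962 mm = 0.8962 * 0.001 = 0.0008962 m. Combine: 0.3498 m^3 / 0.0008962 m = 390.31466 m^2. Result: 390.31466 m^2 ≈ 390.3 m^2 (4 s.f.).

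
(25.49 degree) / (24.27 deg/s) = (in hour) 0.0002917. Check: 1 degree = 0.017453293 rad, so 25.49 degree = 25.49 * 0.017453293 = 0.44488443 rad. 1 deg/s = 0.017453293 rad/s, so 24.27 deg/s = 24.27 * 0.017453293 = 0.42359141 rad/s. Combine: 0.44488443 rad / 0.42359141 rad/s = 1.0502678 s. 1 hour = 3600 s, so 1.0502678 s = 1.0502678 / 3600 = 0.00029174106 hour ≈ 0.0002917 hour (4 s.f.).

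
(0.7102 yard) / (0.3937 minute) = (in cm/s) 1 yard = 0.9144 m, so 0.7102 yard = 0.7102 * 0.9144 = 0.64940688 m. 1 minute = 60 s, so 0.3937 minute = 0.3937 * 60 = 23.622 s. Combine: 0.64940688 m / 23.622 s = 0.027491613 m/s. 1 cm/s = 0.01 m/s, so 0.027491613 m/s = 0.027491613 / 0.01 = 2.7491613 cm/s ≈ 2.749 cm/s (4 s.f.). Final answer: 2.749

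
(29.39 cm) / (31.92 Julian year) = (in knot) 1 cm = 0.01 m, so 29.39 cm = 29.39 * 0.01 = 0.2939 m. 1 Julian year = 31557600 s, so 31.92 Julian year = 31.92 * 31557600 = 1.0073186e+09 s. Combine: 0.2939 m / 1.0073186e+09 s = 2.9176469e-10 m/s. 1 knot = 0.51444444 m/s, so 2.9176469e-10 m/s = 2.9176469e-10 / 0.51444444 = 5.6714519e-10 knot ≈ 5.671e-10 knot (4 s.f.). Final answer: 5.671e-10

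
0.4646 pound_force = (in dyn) 1 pound_force = 4.4482216 N, so 0.4646 pound_force = 0.4646 * 4.4482216 = 2.0666438 N. 1 dyn = 1e-05 N, so 2.0666438 N = 2.0666438 / 1e-05 = 206664.38 dyn ≈ 2.067e+05 dyn (4 s.f.). Final answer: 2.067e+05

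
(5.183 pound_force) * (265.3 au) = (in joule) 1 pound_force = 4.4482216 N, so 5.183 pound_force = 5.183 * 4.4482216 = 23.055133 N. 1 au = 1.4959787e+11 m, so 265.3 au = 265.3 * 1.4959787e+11 = 3.9688315e+13 m. Combine: 23.055133 N * 3.9688315e+13 m = 9.1501937e+14 J. 9.1501937e+14 J = 9.1501937e+14 joule ≈ 9.15e+14 joule (4 s.f.). Final answer: 9.15e+14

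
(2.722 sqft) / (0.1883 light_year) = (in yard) 1 sqft = 0.09290304 m^2, so 2.722 sqft = 2.722 * 0.09290304 = 0.25288207 m^2. 1 light_year = 9.4607305e+15 m, so 0.1883 light_year = 0.1883 * 9.4607305e+15 = 1.7814555e+15 m. Combine: 0.25288207 m^2 / 1.7814555e+15 m = 1.419525e-16 m. 1 yard = 0.9144 m, so 1.419525e-16 m = 1.419525e-16 / 0.9144 = 1.5524115e-16 yard ≈ 1.552e-16 yard (4 s.f.). Final answer: 1.552e-16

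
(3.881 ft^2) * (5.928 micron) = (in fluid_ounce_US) 1 ft^2 = 0.09290304 m^2, so 3.881 ft^2 = 3.881 * 0.09290304 = 0.3605567 m^2. 1 micron = 1e-06 m, so 5.928 micron = 5.928 * 1e-06 = 5.928e-06 m. Combine: 0.3605567 m^2 * 5.928e-06 m = 2.1373801e-06 m^3. 1 fluid_ounce_US = 2.957353e-05 m^3, so 2.1373801e-06 m^3 = 2.1373801e-06 / 2.957353e-05 = 0.072273419 fluid_ounce_US ≈ 0.07227 fluid_ounce_US (4 s.f.). Final answer: 0.07227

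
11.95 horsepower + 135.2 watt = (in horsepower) 1 horsepower = 745.69987 W, so 11.95 horsepower = 11.95 * 745.69987 = 8911.1135 W. 135.2 watt = 135.2 W. Sum: 8911.1135 + 135.2 = 9046.3135 W. 1 horsepower = 745.69987 W, so 9046.3135 W = 9046.3135 / 745.69987 = 12.131306 horsepower ≈ 12.13 horsepower (4 s.f.). Final answer: 12.13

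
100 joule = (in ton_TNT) 100 joule = 100 J. 1 ton_TNT = 4.184e+09 J, so 100 J = 100 / 4.184e+09 = 2.3900574e-08 ton_TNT ≈ 2.39e-08 ton_TNT (4 s.f.). Final answer: 2.39e-08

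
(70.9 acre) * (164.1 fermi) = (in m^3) 1 acre = 4046.8564 m^2, so 70.9 acre = 70.9 * 4046.8564 = 286922.12 m^2. 1 fermi = 1e-15 m, so 164.1 fermi = 164.1 * 1e-15 = 1.641e-13 m. Combine: 286922.12 m^2 * 1.641e-13 m = 4.708392e-08 m^3. Result: 4.708392e-08 m^3 ≈ 4.708e-08 m^3 (4 s.f.). Final answer: 4.708e-08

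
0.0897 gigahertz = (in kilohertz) 1 gigahertz = 1e+09 Hz, so 0.0897 gigahertz = 0.0897 * 1e+09 = 89700000 Hz. 1 kilohertz = 1000 Hz, so 89700000 Hz = 89700000 / 1000 = 89700 kilohertz ≈ 8.97e+04 kilohertz (4 s.f.). Final answer: 8.97e+04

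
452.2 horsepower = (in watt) 1 horsepower = 745.69987 W, so 452.2 horsepower = 452.2 * 745.69987 = 337205.48 W. 337205.48 W = 337205.48 watt ≈ 3.372e+05 watt (4 s.f.). Final answer: 3.372e+05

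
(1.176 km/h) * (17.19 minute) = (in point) 9.551e+05. Check: 1 km/h = 0.27777778 m/s, so 1.176 km/h = 1.176 * 0.27777778 = 0.32666667 m/s. 1 minute = 60 s, so 17.19 minute = 17.19 * 60 = 1031.4 s. Combine: 0.32666667 m/s * 1031.4 s = 336.924 m. 1 point = 0.00035277778 m, so 336.924 m = 336.924 / 0.00035277778 = 955060.16 point ≈ 9.551e+05 point (4 s.f.).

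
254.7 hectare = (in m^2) 2.547e+06. Check: 1 hectare = 10000 m^2, so 254.7 hectare = 254.7 * 10000 = 2547000 m^2. Result: 2547000 m^2 ≈ 2.547e+06 m^2 (4 s.f.).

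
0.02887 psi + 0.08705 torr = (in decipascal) 2107. Check: 1 psi = 6894.7573 Pa, so 0.02887 psi = 0.02887 * 6894.7573 = 199.05164 Pa. 1 torr = 133.32237 Pa, so 0.08705 torr = 0.08705 * 133.32237 = 11.605712 Pa. Sum: 199.05164 + 11.605712 = 210.65736 Pa. 1 decipascal = 0.1 Pa, so 210.65736 Pa = 210.65736 / 0.1 = 2106.5736 decipascal ≈ 2107 decipascal (4 s.f.).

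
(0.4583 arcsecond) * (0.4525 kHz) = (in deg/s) 1 arcsecond = 4.8481368e-06 rad, so 0.4583 arcsecond = 0.4583 * 4.8481368e-06 = 2.2219011e-06 rad. 1 kHz = 1000 Hz, so 0.4525 kHz = 0.4525 * 1000 = 452.5 Hz. Combine: 2.2219011e-06 rad * 452.5 Hz = 0.0010054102 rad/s. 1 deg/s = 0.017453293 rad/s, so 0.0010054102 rad/s = 0.0010054102 / 0.017453293 = 0.057605764 deg/s ≈ 0.05761 deg/s (4 s.f.). Final answer: 0.05761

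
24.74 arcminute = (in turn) 0.001145. Check: 1 arcminute = 0.00029088821 rad, so 24.74 arcminute = 24.74 * 0.00029088821 = 0.0071965743 rad. 1 turn = 6.2831853 rad, so 0.0071965743 rad = 0.0071965743 / 6.2831853 = 0.0011453704 turn ≈ 0.001145 turn (4 s.f.).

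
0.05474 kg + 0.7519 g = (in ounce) 1.957. Check: 0.05474 kg is already in kg. 1 g = 0.001 kg, so 0.7519 g = 0.7519 * 0.001 = 0.0007519 kg. Sum: 0.05474 + 0.0007519 = 0.0554919 kg. 1 ounce = 0.028349523 kg, so 0.0554919 kg = 0.0554919 / 0.028349523 = 1.9574192 ounce ≈ 1.957 ounce (4 s.f.).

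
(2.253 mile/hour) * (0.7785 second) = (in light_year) 8.288e-17. Check: 1 mile/hour = 0.44704 m/s, so 2.253 mile/hour = 2.253 * 0.44704 = 1.0071811 m/s. 0.7785 second = 0.7785 s. Combine: 1.0071811 m/s * 0.7785 s = 0.7840905 m. 1 light_year = 9.4607305e+15 m, so 0.7840905 m = 0.7840905 / 9.4607305e+15 = 8.2878431e-17 light_year ≈ 8.288e-17 light_year (4 s.f.).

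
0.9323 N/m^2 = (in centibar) 0.9323 N/m^2 = 0.9323 Pa. 1 centibar = 1000 Pa, so 0.9323 Pa = 0.9323 / 1000 = 0.0009323 centibar. Final answer: 0.0009323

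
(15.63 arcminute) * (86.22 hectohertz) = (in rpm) 1 arcminute = 0.00029088821 rad, so 15.63 arcminute = 15.63 * 0.00029088821 = 0.0045465827 rad. 1 hectohertz = 100 Hz, so 86.22 hectohertz = 86.22 * 100 = 8622 Hz. Combine: 0.0045465827 rad * 8622 Hz = 39.200636 rad/s. 1 rpm = 0.10471976 rad/s, so 39.200636 rad/s = 39.200636 / 0.10471976 = 374.3385 rpm ≈ 374.3 rpm (4 s.f.). Final answer: 374.3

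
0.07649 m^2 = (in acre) 1 acre = 4046.8564 m^2, so 0.07649 m^2 = 0.07649 / 4046.8564 = 1.8901091e-05 acre ≈ 1.89e-05 acre (4 s.f.). Final answer: 1.89e-05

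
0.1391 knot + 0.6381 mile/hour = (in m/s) 1 knot = 0.51444444 m/s, so 0.1391 knot = 0.1391 * 0.51444444 = 0.071559222 m/s. 1 mile/hour = 0.44704 m/s, so 0.6381 mile/hour = 0.6381 * 0.44704 = 0.28525622 m/s. Sum: 0.071559222 + 0.28525622 = 0.35681545 m/s. Result: 0.35681545 m/s ≈ 0.3568 m/s (4 s.f.). Final answer: 0.3568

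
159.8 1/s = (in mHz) 159.8 1/s = 159.8 Hz. 1 mHz = 0.001 Hz, so 159.8 Hz = 159.8 / 0.001 = 159800 mHz ≈ 1.598e+05 mHz (4 s.f.). Final answer: 1.598e+05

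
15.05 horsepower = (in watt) 1 horsepower = 745.69987 W, so 15.05 horsepower = 15.05 * 745.69987 = 11222.783 W. 11222.783 W = 11222.783 watt ≈ 1.122e+04 watt (4 s.f.). Final answer: 1.122e+04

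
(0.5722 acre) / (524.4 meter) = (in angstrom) 4.416e+10. Check: 1 acre = 4046.8564 m^2, so 0.5722 acre = 0.5722 * 4046.8564 = 2315.6112 m^2. 524.4 meter = 524.4 m. Combine: 2315.6112 m^2 / 524.4 m = 4.4157346 m. 1 angstrom = 1e-10 m, so 4.4157346 m = 4.4157346 / 1e-10 = 4.4157346e+10 angstrom ≈ 4.416e+10 angstrom (4 s.f.).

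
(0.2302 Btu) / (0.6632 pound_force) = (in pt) 1 Btu = 1055.0559 J, so 0.2302 Btu = 0.2302 * 1055.0559 = 242.87386 J. 1 pound_force = 4.4482216 N, so 0.6632 pound_force = 0.6632 * 4.4482216 = 2.9500606 N. Combine: 242.87386 J / 2.9500606 N = 82.328431 m. 1 pt = 0.00035277778 m, so 82.328431 m = 82.328431 / 0.00035277778 = 233371.93 pt ≈ 2.334e+05 pt (4 s.f.). Final answer: 2.334e+05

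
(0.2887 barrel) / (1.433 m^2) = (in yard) 0.03503. Check: 1 barrel = 0.15898729 m^3, so 0.2887 barrel = 0.2887 * 0.15898729 = 0.045899632 m^3. 1.433 m^2 is already in m^2. Combine: 0.045899632 m^3 / 1.433 m^2 = 0.032030448 m. 1 yard = 0.9144 m, so 0.032030448 m = 0.032030448 / 0.9144 = 0.035028924 yard ≈ 0.03503 yard (4 s.f.).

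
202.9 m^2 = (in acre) 1 acre = 4046.8564 m^2, so 202.9 m^2 = 202.9 / 4046.8564 = 0.050137682 acre ≈ 0.05014 acre (4 s.f.). Final answer: 0.05014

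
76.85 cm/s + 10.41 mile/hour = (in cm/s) 1 cm/s = 0.01 m/s, so 76.85 cm/s = 76.85 * 0.01 = 0.7685 m/s. 1 mile/hour = 0.44704 m/s, so 10.41 mile/hour = 10.41 * 0.44704 = 4.6536864 m/s. Sum: 0.7685 + 4.6536864 = 5.4221864 m/s. 1 cm/s = 0.01 m/s, so 5.4221864 m/s = 5.4221864 / 0.01 = 542.21864 cm/s ≈ 542.2 cm/s (4 s.f.). Final answer: 542.2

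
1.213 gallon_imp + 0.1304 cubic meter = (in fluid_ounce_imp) 4784. Check: 1 gallon_imp = 0.00454609 m^3, so 1.213 gallon_imp = 1.213 * 0.00454609 = 0.0055144072 m^3. 0.1304 cubic meter = 0.1304 m^3. Sum: 0.0055144072 + 0.1304 = 0.13591441 m^3. 1 fluid_ounce_imp = 2.8413063e-05 m^3, so 0.13591441 m^3 = 0.13591441 / 2.8413063e-05 = 4783.5184 fluid_ounce_imp ≈ 4784 fluid_ounce_imp (4 s.f.).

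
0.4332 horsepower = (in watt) 1 horsepower = 745.69987 W, so 0.4332 horsepower = 0.4332 * 745.69987 = 323.03718 W. 323.03718 W = 323.03718 watt ≈ 323 watt (4 s.f.). Final answer: 323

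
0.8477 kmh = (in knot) 0.4577. Check: 1 kmh = 0.27777778 m/s, so 0.8477 kmh = 0.8477 * 0.27777778 = 0.23547222 m/s. 1 knot = 0.51444444 m/s, so 0.23547222 m/s = 0.23547222 / 0.51444444 = 0.45772138 knot ≈ 0.4577 knot (4 s.f.).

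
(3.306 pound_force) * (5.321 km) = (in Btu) 1 pound_force = 4.4482216 N, so 3.306 pound_force = 3.306 * 4.4482216 = 14.705821 N. 1 km = 1000 m, so 5.321 km = 5.321 * 1000 = 5321 m. Combine: 14.705821 N * 5321 m = 78249.672 J. 1 Btu = 1055.0559 J, so 78249.672 J = 78249.672 / 1055.0559 = 74.166379 Btu ≈ 74.17 Btu (4 s.f.). Final answer: 74.17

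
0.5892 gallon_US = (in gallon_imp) 0.4906. Check: 1 gallon_US = 0.0037854118 m^3, so 0.5892 gallon_US = 0.5892 * 0.0037854118 = 0.0022303646 m^3. 1 gallon_imp = 0.00454609 m^3, so 0.0022303646 m^3 = 0.0022303646 / 0.00454609 = 0.49061163 gallon_imp ≈ 0.4906 gallon_imp (4 s.f.).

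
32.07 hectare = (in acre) 1 hectare = 10000 m^2, so 32.07 hectare = 32.07 * 10000 = 320700 m^2. 1 acre = 4046.8564 m^2, so 320700 m^2 = 320700 / 4046.8564 = 79.246696 acre ≈ 79.25 acre (4 s.f.). Final answer: 79.25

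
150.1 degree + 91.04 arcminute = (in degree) 151.6. Check: 1 degree = 0.017453293 rad, so 150.1 degree = 150.1 * 0.017453293 = 2.6197392 rad. 1 arcminute = 0.00029088821 rad, so 91.04 arcminute = 91.04 * 0.00029088821 = 0.026482463 rad. Sum: 2.6197392 + 0.026482463 = 2.6462217 rad. 1 degree = 0.017453293 rad, so 2.6462217 rad = 2.6462217 / 0.017453293 = 151.61733 degree ≈ 151.6 degree (4 s.f.).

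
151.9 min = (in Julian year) 0.0002888. Check: 1 min = 60 s, so 151.9 min = 151.9 * 60 = 9114 s. 1 Julian year = 31557600 s, so 9114 s = 9114 / 31557600 = 0.00028880523 Julian year ≈ 0.0002888 Julian year (4 s.f.).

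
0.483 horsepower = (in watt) 1 horsepower = 745.69987 W, so 0.483 horsepower = 0.483 * 745.69987 = 360.17304 W. 360.17304 W = 360.17304 watt ≈ 360.2 watt (4 s.f.). Final answer: 360.2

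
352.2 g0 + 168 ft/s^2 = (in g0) 1 g0 = 9.80665 m/s^2, so 352.2 g0 = 352.2 * 9.80665 = 3453.9021 m/s^2. 1 ft/s^2 = 0.3048 m/s^2, so 168 ft/s^2 = 168 * 0.3048 = 51.2064 m/s^2. Sum: 3453.9021 + 51.2064 = 3505.1085 m/s^2. 1 g0 = 9.80665 m/s^2, so 3505.1085 m/s^2 = 3505.1085 / 9.80665 = 357.4216 g0 ≈ 357.4 g0 (4 s.f.). Final answer: 357.4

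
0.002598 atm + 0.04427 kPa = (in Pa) 1 atm = 101325 Pa, so 0.002598 atm = 0.002598 * 101325 = 263.24235 Pa. 1 kPa = 1000 Pa, so 0.04427 kPa = 0.04427 * 1000 = 44.27 Pa. Sum: 263.24235 + 44.27 = 307.51235 Pa. Result: 307.51235 Pa ≈ 307.5 Pa (4 s.f.). Final answer: 307.5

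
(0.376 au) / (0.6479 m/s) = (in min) 1.447e+09. Check: 1 au = 1.4959787e+11 m, so 0.376 au = 0.376 * 1.4959787e+11 = 5.6248799e+10 m. 0.6479 m/s is already in m/s. Combine: 5.6248799e+10 m / 0.6479 m/s = 8.68171e+10 s. 1 min = 60 s, so 8.68171e+10 s = 8.68171e+10 / 60 = 1.4469517e+09 min ≈ 1.447e+09 min (4 s.f.).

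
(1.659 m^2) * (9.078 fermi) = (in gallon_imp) 1.659 m^2 is already in m^2. 1 fermi = 1e-15 m, so 9.078 fermi = 9.078 * 1e-15 = 9.078e-15 m. Combine: 1.659 m^2 * 9.078e-15 m = 1.5060402e-14 m^3. 1 gallon_imp = 0.00454609 m^3, so 1.5060402e-14 m^3 = 1.5060402e-14 / 0.00454609 = 3.3128253e-12 gallon_imp ≈ 3.313e-12 gallon_imp (4 s.f.). Final answer: 3.313e-12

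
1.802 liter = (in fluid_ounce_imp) 63.42. Check: 1 liter = 0.001 m^3, so 1.802 liter = 1.802 * 0.001 = 0.001802 m^3. 1 fluid_ounce_imp = 2.8413063e-05 m^3, so 0.001802 m^3 = 0.001802 / 2.8413063e-05 = 63.421534 fluid_ounce_imp ≈ 63.42 fluid_ounce_imp (4 s.f.).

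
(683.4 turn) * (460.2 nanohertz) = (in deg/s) 1 turn = 6.2831853 rad, so 683.4 turn = 683.4 * 6.2831853 = 4293.9288 rad. 1 nanohertz = 1e-09 Hz, so 460.2 nanohertz = 460.2 * 1e-09 = 4.602e-07 Hz. Combine: 4293.9288 rad * 4.602e-07 Hz = 0.0019760661 rad/s. 1 deg/s = 0.017453293 rad/s, so 0.0019760661 rad/s = 0.0019760661 / 0.017453293 = 0.11322024 deg/s ≈ 0.1132 deg/s (4 s.f.). Final answer: 0.1132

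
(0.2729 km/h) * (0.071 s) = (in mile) 3.344e-06. Check: 1 km/h = 0.27777778 m/s, so 0.2729 km/h = 0.2729 * 0.27777778 = 0.075805556 m/s. 0.071 s is already in s. Combine: 0.075805556 m/s * 0.071 s = 0.0053821944 m. 1 mile = 1609.344 m, so 0.0053821944 m = 0.0053821944 / 1609.344 = 3.3443406e-06 mile ≈ 3.344e-06 mile (4 s.f.).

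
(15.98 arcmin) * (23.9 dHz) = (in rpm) 1 arcmin = 0.00029088821 rad, so 15.98 arcmin = 15.98 * 0.00029088821 = 0.0046483936 rad. 1 dHz = 0.1 Hz, so 23.9 dHz = 23.9 * 0.1 = 2.39 Hz. Combine: 0.0046483936 rad * 2.39 Hz = 0.011109661 rad/s. 1 rpm = 0.10471976 rad/s, so 0.011109661 rad/s = 0.011109661 / 0.10471976 = 0.10608944 rpm ≈ 0.1061 rpm (4 s.f.). Final answer: 0.1061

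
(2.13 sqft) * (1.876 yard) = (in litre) 1 sqft = 0.09290304 m^2, so 2.13 sqft = 2.13 * 0.09290304 = 0.19788348 m^2. 1 yard = 0.9144 m, so 1.876 yard = 1.876 * 0.9144 = 1.7154144 m. Combine: 0.19788348 m^2 * 1.7154144 m = 0.33945216 m^3. 1 litre = 0.001 m^3, so 0.33945216 m^3 = 0.33945216 / 0.001 = 339.45216 litre ≈ 339.5 litre (4 s.f.). Final answer: 339.5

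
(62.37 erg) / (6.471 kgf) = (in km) 1 erg = 1e-07 J, so 62.37 erg = 62.37 * 1e-07 = 6.237e-06 J. 1 kgf = 9.80665 N, so 6.471 kgf = 6.471 * 9.80665 = 63.458832 N. Combine: 6.237e-06 J / 63.458832 N = 9.8284191e-08 m. 1 km = 1000 m, so 9.8284191e-08 m = 9.8284191e-08 / 1000 = 9.8284191e-11 km ≈ 9.828e-11 km (4 s.f.). Final answer: 9.828e-11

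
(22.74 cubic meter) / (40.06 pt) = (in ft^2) 1.732e+04. Check: 22.74 cubic meter = 22.74 m^3. 1 pt = 0.00035277778 m, so 40.06 pt = 40.06 * 0.00035277778 = 0.014132278 m. Combine: 22.74 m^3 / 0.014132278 m = 1609.0824 m^2. 1 ft^2 = 0.09290304 m^2, so 1609.0824 m^2 = 1609.0824 / 0.09290304 = 17320.019 ft^2 ≈ 1.732e+04 ft^2 (4 s.f.).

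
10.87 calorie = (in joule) 45.48. Check: 1 calorie = 4.184 J, so 10.87 calorie = 10.87 * 4.184 = 45.48008 J. 45.48008 J = 45.48008 joule ≈ 45.48 joule (4 s.f.).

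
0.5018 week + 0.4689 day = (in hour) 1 week = 604800 s, so 0.5018 week = 0.5018 * 604800 = 303488.64 s. 1 day = 86400 s, so 0.4689 day = 0.4689 * 86400 = 40512.96 s. Sum: 303488.64 + 40512.96 = 344001.6 s. 1 hour = 3600 s, so 344001.6 s = 344001.6 / 3600 = 95.556 hour ≈ 95.56 hour (4 s.f.). Final answer: 95.56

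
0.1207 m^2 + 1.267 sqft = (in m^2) 0.1207 m^2 is already in m^2. 1 sqft = 0.09290304 m^2, so 1.267 sqft = 1.267 * 0.09290304 = 0.11770815 m^2. Sum: 0.1207 + 0.11770815 = 0.23840815 m^2. Result: 0.23840815 m^2 ≈ 0.2384 m^2 (4 s.f.). Final answer: 0.2384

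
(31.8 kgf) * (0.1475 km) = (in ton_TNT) 1 kgf = 9.80665 N, so 31.8 kgf = 31.8 * 9.80665 = 311.85147 N. 1 km = 1000 m, so 0.1475 km = 0.1475 * 1000 = 147.5 m. Combine: 311.85147 N * 147.5 m = 45998.092 J. 1 ton_TNT = 4.184e+09 J, so 45998.092 J = 45998.092 / 4.184e+09 = 1.0993808e-05 ton_TNT ≈ 1.099e-05 ton_TNT (4 s.f.). Final answer: 1.099e-05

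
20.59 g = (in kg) 0.02059. Check: 1 g = 0.001 kg, so 20.59 g = 20.59 * 0.001 = 0.02059 kg. Result: 0.02059 kg.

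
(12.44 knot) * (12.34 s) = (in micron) 1 knot = 0.51444444 m/s, so 12.44 knot = 12.44 * 0.51444444 = 6.3996889 m/s. 12.34 s is already in s. Combine: 6.3996889 m/s * 12.34 s = 78.972161 m. 1 micron = 1e-06 m, so 78.972161 m = 78.972161 / 1e-06 = 78972161 micron ≈ 7.897e+07 micron (4 s.f.). Final answer: 7.897e+07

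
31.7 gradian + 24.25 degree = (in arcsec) 1.9e+05. Check: 1 gradian = 0.015707963 rad, so 31.7 gradian = 31.7 * 0.015707963 = 0.49794244 rad. 1 degree = 0.017453293 rad, so 24.25 degree = 24.25 * 0.017453293 = 0.42324234 rad. Sum: 0.49794244 + 0.42324234 = 0.92118478 rad. 1 arcsec = 4.8481368e-06 rad, so 0.92118478 rad = 0.92118478 / 4.8481368e-06 = 190008 arcsec ≈ 1.9e+05 arcsec (4 s.f.).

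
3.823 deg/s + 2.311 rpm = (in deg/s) 17.69. Check: 1 deg/s = 0.017453293 rad/s, so 3.823 deg/s = 3.823 * 0.017453293 = 0.066723937 rad/s. 1 rpm = 0.10471976 rad/s, so 2.311 rpm = 2.311 * 0.10471976 = 0.24200735 rad/s. Sum: 0.066723937 + 0.24200735 = 0.30873129 rad/s. 1 deg/s = 0.017453293 rad/s, so 0.30873129 rad/s = 0.30873129 / 0.017453293 = 17.689 deg/s ≈ 17.69 deg/s (4 s.f.).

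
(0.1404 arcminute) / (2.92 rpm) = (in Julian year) 1 arcminute = 0.00029088821 rad, so 0.1404 arcminute = 0.1404 * 0.00029088821 = 4.0840704e-05 rad. 1 rpm = 0.10471976 rad/s, so 2.92 rpm = 2.92 * 0.10471976 = 0.30578168 rad/s. Combine: 4.0840704e-05 rad / 0.30578168 rad/s = 0.00013356164 s. 1 Julian year = 31557600 s, so 0.00013356164 s = 0.00013356164 / 31557600 = 4.2323131e-12 Julian year ≈ 4.232e-12 Julian year (4 s.f.). Final answer: 4.232e-12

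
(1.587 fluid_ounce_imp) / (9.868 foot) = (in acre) 3.705e-09. Check: 1 fluid_ounce_imp = 2.8413063e-05 m^3, so 1.587 fluid_ounce_imp = 1.587 * 2.8413063e-05 = 4.509153e-05 m^3. 1 foot = 0.3048 m, so 9.868 foot = 9.868 * 0.3048 = 3.0077664 m. Combine: 4.509153e-05 m^3 / 3.0077664 m = 1.49917e-05 m^2. 1 acre = 4046.8564 m^2, so 1.49917e-05 m^2 = 1.49917e-05 / 4046.8564 = 3.7045296e-09 acre ≈ 3.705e-09 acre (4 s.f.).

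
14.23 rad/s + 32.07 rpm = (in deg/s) 14.23 rad/s is already in rad/s. 1 rpm = 0.10471976 rad/s, so 32.07 rpm = 32.07 * 0.10471976 = 3.3583625 rad/s. Sum: 14.23 + 3.3583625 = 17.588363 rad/s. 1 deg/s = 0.017453293 rad/s, so 17.588363 rad/s = 17.588363 / 0.017453293 = 1007.7389 deg/s ≈ 1008 deg/s (4 s.f.). Final answer: 1008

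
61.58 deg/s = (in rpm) 1 deg/s = 0.017453293 rad/s, so 61.58 deg/s = 61.58 * 0.017453293 = 1.0747738 rad/s. 1 rpm = 0.10471976 rad/s, so 1.0747738 rad/s = 1.0747738 / 0.10471976 = 10.263333 rpm ≈ 10.26 rpm (4 s.f.). Final answer: 10.26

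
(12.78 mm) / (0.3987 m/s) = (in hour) 8.904e-06. Check: 1 mm = 0.001 m, so 12.78 mm = 12.78 * 0.001 = 0.01278 m. 0.3987 m/s is already in m/s. Combine: 0.01278 m / 0.3987 m/s = 0.032054176 s. 1 hour = 3600 s, so 0.032054176 s = 0.032054176 / 3600 = 8.9039378e-06 hour ≈ 8.904e-06 hour (4 s.f.).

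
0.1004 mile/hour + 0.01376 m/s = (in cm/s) 1 mile/hour = 0.44704 m/s, so 0.1004 mile/hour = 0.1004 * 0.44704 = 0.044882816 m/s. 0.01376 m/s is already in m/s. Sum: 0.044882816 + 0.01376 = 0.058642816 m/s. 1 cm/s = 0.01 m/s, so 0.058642816 m/s = 0.058642816 / 0.01 = 5.8642816 cm/s ≈ 5.864 cm/s (4 s.f.). Final answer: 5.864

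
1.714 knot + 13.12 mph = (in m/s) 1 knot = 0.51444444 m/s, so 1.714 knot = 1.714 * 0.51444444 = 0.88175778 m/s. 1 mph = 0.44704 m/s, so 13.12 mph = 13.12 * 0.44704 = 5.8651648 m/s. Sum: 0.88175778 + 5.8651648 = 6.7469226 m/s. Result: 6.7469226 m/s ≈ 6.747 m/s (4 s.f.). Final answer: 6.747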